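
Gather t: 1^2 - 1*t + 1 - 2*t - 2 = -3*t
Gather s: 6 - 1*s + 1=7 - s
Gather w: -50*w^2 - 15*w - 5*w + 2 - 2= -50*w^2 - 20*w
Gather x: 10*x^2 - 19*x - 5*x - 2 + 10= 10*x^2 - 24*x + 8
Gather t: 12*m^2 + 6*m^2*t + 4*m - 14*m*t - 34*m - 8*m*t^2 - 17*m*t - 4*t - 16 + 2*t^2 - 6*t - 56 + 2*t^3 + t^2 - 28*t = 12*m^2 - 30*m + 2*t^3 + t^2*(3 - 8*m) + t*(6*m^2 - 31*m - 38) - 72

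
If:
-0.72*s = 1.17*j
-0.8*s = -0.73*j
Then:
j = 0.00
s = 0.00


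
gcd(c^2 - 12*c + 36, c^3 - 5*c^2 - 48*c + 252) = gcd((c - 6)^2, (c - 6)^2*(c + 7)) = c^2 - 12*c + 36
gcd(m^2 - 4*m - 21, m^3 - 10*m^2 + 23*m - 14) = m - 7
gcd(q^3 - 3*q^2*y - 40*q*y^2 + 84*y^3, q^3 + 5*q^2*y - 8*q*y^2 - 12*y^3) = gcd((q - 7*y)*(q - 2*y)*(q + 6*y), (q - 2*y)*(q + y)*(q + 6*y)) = -q^2 - 4*q*y + 12*y^2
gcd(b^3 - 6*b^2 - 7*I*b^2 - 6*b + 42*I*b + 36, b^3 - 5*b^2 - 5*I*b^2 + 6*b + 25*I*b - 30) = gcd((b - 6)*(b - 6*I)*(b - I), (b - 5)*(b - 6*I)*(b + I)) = b - 6*I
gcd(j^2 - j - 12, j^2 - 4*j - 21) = j + 3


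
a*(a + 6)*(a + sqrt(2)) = a^3 + sqrt(2)*a^2 + 6*a^2 + 6*sqrt(2)*a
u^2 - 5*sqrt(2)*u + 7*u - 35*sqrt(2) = (u + 7)*(u - 5*sqrt(2))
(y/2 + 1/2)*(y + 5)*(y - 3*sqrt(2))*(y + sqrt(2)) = y^4/2 - sqrt(2)*y^3 + 3*y^3 - 6*sqrt(2)*y^2 - y^2/2 - 18*y - 5*sqrt(2)*y - 15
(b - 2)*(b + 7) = b^2 + 5*b - 14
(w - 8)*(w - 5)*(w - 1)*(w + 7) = w^4 - 7*w^3 - 45*w^2 + 331*w - 280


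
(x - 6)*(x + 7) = x^2 + x - 42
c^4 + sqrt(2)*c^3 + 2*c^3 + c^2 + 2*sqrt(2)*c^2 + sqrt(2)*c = c*(c + 1)^2*(c + sqrt(2))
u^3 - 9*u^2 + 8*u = u*(u - 8)*(u - 1)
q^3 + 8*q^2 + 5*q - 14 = (q - 1)*(q + 2)*(q + 7)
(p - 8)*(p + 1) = p^2 - 7*p - 8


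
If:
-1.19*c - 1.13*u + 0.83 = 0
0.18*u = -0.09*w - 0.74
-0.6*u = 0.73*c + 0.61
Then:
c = -10.71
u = 12.01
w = -32.24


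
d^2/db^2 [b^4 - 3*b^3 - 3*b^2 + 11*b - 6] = 12*b^2 - 18*b - 6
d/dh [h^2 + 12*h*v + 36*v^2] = 2*h + 12*v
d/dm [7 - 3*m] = -3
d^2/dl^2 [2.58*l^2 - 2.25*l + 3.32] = 5.16000000000000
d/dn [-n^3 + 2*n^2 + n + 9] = -3*n^2 + 4*n + 1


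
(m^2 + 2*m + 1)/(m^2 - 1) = (m + 1)/(m - 1)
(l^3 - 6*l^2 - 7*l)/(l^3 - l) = (l - 7)/(l - 1)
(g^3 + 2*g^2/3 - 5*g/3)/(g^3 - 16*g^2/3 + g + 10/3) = g*(3*g + 5)/(3*g^2 - 13*g - 10)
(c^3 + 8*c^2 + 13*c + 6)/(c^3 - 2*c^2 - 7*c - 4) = (c + 6)/(c - 4)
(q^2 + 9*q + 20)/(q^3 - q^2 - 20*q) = (q + 5)/(q*(q - 5))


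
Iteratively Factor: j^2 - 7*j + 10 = (j - 2)*(j - 5)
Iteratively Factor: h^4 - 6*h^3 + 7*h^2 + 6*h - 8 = (h + 1)*(h^3 - 7*h^2 + 14*h - 8) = (h - 1)*(h + 1)*(h^2 - 6*h + 8) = (h - 4)*(h - 1)*(h + 1)*(h - 2)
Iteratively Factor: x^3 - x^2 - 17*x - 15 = (x - 5)*(x^2 + 4*x + 3) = (x - 5)*(x + 1)*(x + 3)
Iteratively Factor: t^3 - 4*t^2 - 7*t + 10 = (t - 1)*(t^2 - 3*t - 10) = (t - 1)*(t + 2)*(t - 5)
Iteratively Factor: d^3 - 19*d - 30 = (d - 5)*(d^2 + 5*d + 6) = (d - 5)*(d + 2)*(d + 3)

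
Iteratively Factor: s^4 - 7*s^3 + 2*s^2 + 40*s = (s + 2)*(s^3 - 9*s^2 + 20*s) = (s - 5)*(s + 2)*(s^2 - 4*s) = s*(s - 5)*(s + 2)*(s - 4)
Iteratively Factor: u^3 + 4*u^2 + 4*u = (u + 2)*(u^2 + 2*u) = (u + 2)^2*(u)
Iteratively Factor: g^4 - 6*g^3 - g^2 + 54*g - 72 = (g + 3)*(g^3 - 9*g^2 + 26*g - 24) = (g - 2)*(g + 3)*(g^2 - 7*g + 12) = (g - 3)*(g - 2)*(g + 3)*(g - 4)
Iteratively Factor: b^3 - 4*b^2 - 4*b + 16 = (b - 2)*(b^2 - 2*b - 8) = (b - 2)*(b + 2)*(b - 4)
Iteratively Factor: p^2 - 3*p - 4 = (p - 4)*(p + 1)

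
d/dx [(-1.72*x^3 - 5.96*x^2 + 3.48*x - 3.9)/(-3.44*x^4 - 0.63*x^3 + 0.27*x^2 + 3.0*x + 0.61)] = (-5.9168*x^6 - 41.0048*x^5 + 31.6944*x^4 - 59.5992*x^3 - 29.3382*x^2 - 5.1652*x + 13.8228)/(11.8336*x^8 + 4.3344*x^7 - 1.4607*x^6 - 20.9802*x^5 - 7.9039*x^4 + 0.8514*x^3 + 9.3294*x^2 + 3.66*x + 0.3721)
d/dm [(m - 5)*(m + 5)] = 2*m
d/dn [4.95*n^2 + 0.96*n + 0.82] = 9.9*n + 0.96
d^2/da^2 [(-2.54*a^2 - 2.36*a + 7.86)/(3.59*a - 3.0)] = (106.046532 - 2.8421709430404e-14*a^2)/(46.268279*a^3 - 115.9929*a^2 + 96.93*a - 27.0)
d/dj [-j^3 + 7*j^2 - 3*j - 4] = -3*j^2 + 14*j - 3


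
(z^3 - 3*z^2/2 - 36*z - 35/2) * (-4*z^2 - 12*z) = -4*z^5 - 6*z^4 + 162*z^3 + 502*z^2 + 210*z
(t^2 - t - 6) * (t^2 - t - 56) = t^4 - 2*t^3 - 61*t^2 + 62*t + 336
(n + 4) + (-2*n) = 4 - n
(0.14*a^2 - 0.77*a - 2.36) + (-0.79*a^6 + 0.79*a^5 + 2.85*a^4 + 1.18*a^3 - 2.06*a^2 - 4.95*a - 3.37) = -0.79*a^6 + 0.79*a^5 + 2.85*a^4 + 1.18*a^3 - 1.92*a^2 - 5.72*a - 5.73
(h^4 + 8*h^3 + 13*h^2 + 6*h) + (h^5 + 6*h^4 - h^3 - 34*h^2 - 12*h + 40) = h^5 + 7*h^4 + 7*h^3 - 21*h^2 - 6*h + 40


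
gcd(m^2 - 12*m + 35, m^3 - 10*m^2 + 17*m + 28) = m - 7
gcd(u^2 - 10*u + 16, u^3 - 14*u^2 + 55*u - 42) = 1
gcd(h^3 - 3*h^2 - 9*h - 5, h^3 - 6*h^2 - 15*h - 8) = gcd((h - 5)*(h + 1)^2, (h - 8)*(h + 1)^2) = h^2 + 2*h + 1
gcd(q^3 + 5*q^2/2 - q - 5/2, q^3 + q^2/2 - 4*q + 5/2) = q^2 + 3*q/2 - 5/2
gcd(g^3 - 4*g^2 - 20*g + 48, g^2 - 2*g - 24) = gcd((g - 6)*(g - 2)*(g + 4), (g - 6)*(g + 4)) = g^2 - 2*g - 24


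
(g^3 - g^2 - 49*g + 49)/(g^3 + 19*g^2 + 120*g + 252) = (g^2 - 8*g + 7)/(g^2 + 12*g + 36)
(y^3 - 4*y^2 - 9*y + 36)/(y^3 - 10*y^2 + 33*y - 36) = (y + 3)/(y - 3)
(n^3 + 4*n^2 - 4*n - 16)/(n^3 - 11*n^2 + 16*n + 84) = (n^2 + 2*n - 8)/(n^2 - 13*n + 42)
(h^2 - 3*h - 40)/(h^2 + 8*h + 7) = (h^2 - 3*h - 40)/(h^2 + 8*h + 7)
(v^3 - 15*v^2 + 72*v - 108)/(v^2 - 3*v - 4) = (-v^3 + 15*v^2 - 72*v + 108)/(-v^2 + 3*v + 4)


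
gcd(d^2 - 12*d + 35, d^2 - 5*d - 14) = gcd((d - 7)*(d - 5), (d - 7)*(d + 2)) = d - 7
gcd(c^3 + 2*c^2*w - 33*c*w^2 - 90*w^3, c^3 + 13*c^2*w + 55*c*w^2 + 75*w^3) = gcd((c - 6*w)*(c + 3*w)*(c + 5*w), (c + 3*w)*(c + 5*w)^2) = c^2 + 8*c*w + 15*w^2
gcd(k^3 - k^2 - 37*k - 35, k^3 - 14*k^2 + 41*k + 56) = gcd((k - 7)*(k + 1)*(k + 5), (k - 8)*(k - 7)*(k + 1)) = k^2 - 6*k - 7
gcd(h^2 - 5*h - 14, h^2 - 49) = h - 7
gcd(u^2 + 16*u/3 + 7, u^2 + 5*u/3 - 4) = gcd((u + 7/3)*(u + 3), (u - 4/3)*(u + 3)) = u + 3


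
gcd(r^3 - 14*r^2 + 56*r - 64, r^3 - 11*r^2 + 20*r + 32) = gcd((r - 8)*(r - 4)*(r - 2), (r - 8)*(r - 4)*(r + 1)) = r^2 - 12*r + 32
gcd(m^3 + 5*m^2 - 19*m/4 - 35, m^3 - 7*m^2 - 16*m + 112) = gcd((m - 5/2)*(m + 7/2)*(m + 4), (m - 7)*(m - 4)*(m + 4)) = m + 4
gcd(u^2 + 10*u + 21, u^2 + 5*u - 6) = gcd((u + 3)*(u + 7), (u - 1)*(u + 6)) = 1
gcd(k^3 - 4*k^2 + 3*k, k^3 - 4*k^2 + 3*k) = k^3 - 4*k^2 + 3*k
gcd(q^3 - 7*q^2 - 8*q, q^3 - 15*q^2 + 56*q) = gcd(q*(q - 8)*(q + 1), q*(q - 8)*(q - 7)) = q^2 - 8*q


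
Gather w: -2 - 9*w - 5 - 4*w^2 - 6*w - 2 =-4*w^2 - 15*w - 9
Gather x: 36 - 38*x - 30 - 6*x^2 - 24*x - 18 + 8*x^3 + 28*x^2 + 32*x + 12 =8*x^3 + 22*x^2 - 30*x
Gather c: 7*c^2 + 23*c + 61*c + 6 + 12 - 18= 7*c^2 + 84*c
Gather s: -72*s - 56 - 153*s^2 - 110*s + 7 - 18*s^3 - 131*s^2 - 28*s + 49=-18*s^3 - 284*s^2 - 210*s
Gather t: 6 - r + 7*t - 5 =-r + 7*t + 1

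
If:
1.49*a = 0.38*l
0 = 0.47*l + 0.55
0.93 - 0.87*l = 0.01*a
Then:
No Solution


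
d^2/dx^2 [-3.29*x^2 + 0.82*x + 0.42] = -6.58000000000000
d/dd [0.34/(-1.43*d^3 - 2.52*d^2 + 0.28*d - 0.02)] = (1.4586*d^2 + 1.7136*d - 0.0952)/(1.43*d^3 + 2.52*d^2 - 0.28*d + 0.02)^2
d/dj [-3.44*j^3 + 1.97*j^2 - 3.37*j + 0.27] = -10.32*j^2 + 3.94*j - 3.37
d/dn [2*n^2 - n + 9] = 4*n - 1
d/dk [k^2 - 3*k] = 2*k - 3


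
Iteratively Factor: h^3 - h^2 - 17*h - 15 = (h - 5)*(h^2 + 4*h + 3) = (h - 5)*(h + 1)*(h + 3)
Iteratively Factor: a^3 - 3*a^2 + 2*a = (a - 2)*(a^2 - a) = (a - 2)*(a - 1)*(a)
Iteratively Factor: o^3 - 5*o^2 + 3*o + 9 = (o + 1)*(o^2 - 6*o + 9) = (o - 3)*(o + 1)*(o - 3)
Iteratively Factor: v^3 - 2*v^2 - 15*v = (v)*(v^2 - 2*v - 15) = v*(v + 3)*(v - 5)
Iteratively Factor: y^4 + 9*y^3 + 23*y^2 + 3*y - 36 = (y + 3)*(y^3 + 6*y^2 + 5*y - 12) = (y - 1)*(y + 3)*(y^2 + 7*y + 12) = (y - 1)*(y + 3)^2*(y + 4)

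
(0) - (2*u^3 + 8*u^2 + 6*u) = -2*u^3 - 8*u^2 - 6*u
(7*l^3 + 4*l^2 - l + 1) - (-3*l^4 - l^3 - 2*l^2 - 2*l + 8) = 3*l^4 + 8*l^3 + 6*l^2 + l - 7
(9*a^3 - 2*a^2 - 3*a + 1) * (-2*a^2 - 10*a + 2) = -18*a^5 - 86*a^4 + 44*a^3 + 24*a^2 - 16*a + 2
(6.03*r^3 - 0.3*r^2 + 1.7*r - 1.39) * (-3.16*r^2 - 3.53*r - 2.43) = -19.0548*r^5 - 20.3379*r^4 - 18.9659*r^3 - 0.879599999999999*r^2 + 0.775699999999999*r + 3.3777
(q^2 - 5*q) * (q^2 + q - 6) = q^4 - 4*q^3 - 11*q^2 + 30*q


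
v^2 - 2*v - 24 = (v - 6)*(v + 4)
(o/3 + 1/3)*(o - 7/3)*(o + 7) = o^3/3 + 17*o^2/9 - 35*o/9 - 49/9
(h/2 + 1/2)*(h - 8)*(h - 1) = h^3/2 - 4*h^2 - h/2 + 4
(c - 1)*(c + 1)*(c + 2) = c^3 + 2*c^2 - c - 2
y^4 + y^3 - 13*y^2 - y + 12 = (y - 3)*(y - 1)*(y + 1)*(y + 4)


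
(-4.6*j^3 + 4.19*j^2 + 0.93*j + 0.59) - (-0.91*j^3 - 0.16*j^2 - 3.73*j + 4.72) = -3.69*j^3 + 4.35*j^2 + 4.66*j - 4.13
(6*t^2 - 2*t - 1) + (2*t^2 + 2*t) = 8*t^2 - 1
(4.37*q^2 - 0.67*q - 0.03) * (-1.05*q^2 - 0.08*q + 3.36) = -4.5885*q^4 + 0.3539*q^3 + 14.7683*q^2 - 2.2488*q - 0.1008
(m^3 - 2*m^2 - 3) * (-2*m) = -2*m^4 + 4*m^3 + 6*m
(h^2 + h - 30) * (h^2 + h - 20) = h^4 + 2*h^3 - 49*h^2 - 50*h + 600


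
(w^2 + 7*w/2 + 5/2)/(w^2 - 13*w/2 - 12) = (2*w^2 + 7*w + 5)/(2*w^2 - 13*w - 24)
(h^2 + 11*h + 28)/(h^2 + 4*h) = (h + 7)/h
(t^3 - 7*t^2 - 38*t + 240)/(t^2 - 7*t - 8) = (t^2 + t - 30)/(t + 1)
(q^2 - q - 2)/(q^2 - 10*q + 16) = (q + 1)/(q - 8)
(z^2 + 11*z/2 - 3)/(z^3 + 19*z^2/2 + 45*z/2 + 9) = (2*z - 1)/(2*z^2 + 7*z + 3)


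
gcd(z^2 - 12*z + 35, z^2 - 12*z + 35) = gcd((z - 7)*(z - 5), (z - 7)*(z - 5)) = z^2 - 12*z + 35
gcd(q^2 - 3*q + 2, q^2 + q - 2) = q - 1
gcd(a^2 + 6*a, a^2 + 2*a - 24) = a + 6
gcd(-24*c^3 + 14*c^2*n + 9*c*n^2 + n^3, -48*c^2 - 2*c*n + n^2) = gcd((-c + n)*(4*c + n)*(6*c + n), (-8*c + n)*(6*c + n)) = 6*c + n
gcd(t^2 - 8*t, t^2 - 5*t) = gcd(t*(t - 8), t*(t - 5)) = t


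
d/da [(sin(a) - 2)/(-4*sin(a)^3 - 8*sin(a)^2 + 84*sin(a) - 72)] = (sin(a)^3 - 2*sin(a)^2 - 4*sin(a) + 12)*cos(a)/(2*(sin(a)^3 + 2*sin(a)^2 - 21*sin(a) + 18)^2)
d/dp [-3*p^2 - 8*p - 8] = -6*p - 8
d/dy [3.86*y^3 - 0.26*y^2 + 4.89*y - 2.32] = 11.58*y^2 - 0.52*y + 4.89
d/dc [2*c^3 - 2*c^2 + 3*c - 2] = 6*c^2 - 4*c + 3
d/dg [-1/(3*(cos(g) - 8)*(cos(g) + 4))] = 2*(2 - cos(g))*sin(g)/(3*(cos(g) - 8)^2*(cos(g) + 4)^2)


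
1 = 1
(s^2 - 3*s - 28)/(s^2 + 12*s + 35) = (s^2 - 3*s - 28)/(s^2 + 12*s + 35)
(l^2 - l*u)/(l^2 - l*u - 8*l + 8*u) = l/(l - 8)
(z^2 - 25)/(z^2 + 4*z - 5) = (z - 5)/(z - 1)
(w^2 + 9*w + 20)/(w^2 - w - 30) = (w + 4)/(w - 6)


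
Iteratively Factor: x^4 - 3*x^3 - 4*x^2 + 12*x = (x - 3)*(x^3 - 4*x) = (x - 3)*(x + 2)*(x^2 - 2*x) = x*(x - 3)*(x + 2)*(x - 2)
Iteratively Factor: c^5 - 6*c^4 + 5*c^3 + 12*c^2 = (c + 1)*(c^4 - 7*c^3 + 12*c^2) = (c - 4)*(c + 1)*(c^3 - 3*c^2) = c*(c - 4)*(c + 1)*(c^2 - 3*c) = c^2*(c - 4)*(c + 1)*(c - 3)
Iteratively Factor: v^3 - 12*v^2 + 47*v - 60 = (v - 3)*(v^2 - 9*v + 20) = (v - 4)*(v - 3)*(v - 5)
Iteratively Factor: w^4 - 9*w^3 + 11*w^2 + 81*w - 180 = (w - 4)*(w^3 - 5*w^2 - 9*w + 45) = (w - 5)*(w - 4)*(w^2 - 9) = (w - 5)*(w - 4)*(w + 3)*(w - 3)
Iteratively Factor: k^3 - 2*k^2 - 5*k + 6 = (k + 2)*(k^2 - 4*k + 3) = (k - 3)*(k + 2)*(k - 1)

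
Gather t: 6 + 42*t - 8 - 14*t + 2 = 28*t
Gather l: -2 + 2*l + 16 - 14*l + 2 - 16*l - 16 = -28*l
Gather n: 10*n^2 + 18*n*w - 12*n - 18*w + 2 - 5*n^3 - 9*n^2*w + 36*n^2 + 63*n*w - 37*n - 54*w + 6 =-5*n^3 + n^2*(46 - 9*w) + n*(81*w - 49) - 72*w + 8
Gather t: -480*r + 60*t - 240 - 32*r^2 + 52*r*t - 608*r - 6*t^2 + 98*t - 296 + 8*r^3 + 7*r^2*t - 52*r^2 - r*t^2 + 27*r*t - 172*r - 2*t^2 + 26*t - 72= 8*r^3 - 84*r^2 - 1260*r + t^2*(-r - 8) + t*(7*r^2 + 79*r + 184) - 608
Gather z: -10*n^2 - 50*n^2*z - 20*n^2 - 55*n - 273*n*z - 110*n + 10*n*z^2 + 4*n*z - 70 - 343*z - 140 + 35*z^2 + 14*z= -30*n^2 - 165*n + z^2*(10*n + 35) + z*(-50*n^2 - 269*n - 329) - 210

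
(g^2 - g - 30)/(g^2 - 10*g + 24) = (g + 5)/(g - 4)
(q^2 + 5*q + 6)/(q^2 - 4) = (q + 3)/(q - 2)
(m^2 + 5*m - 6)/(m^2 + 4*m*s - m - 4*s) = (m + 6)/(m + 4*s)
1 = 1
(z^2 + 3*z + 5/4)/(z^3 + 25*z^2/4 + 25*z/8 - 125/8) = 2*(2*z + 1)/(4*z^2 + 15*z - 25)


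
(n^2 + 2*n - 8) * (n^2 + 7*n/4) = n^4 + 15*n^3/4 - 9*n^2/2 - 14*n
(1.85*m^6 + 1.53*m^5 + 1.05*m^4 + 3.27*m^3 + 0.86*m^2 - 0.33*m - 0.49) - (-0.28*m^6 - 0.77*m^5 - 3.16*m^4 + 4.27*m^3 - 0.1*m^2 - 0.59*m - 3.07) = 2.13*m^6 + 2.3*m^5 + 4.21*m^4 - 1.0*m^3 + 0.96*m^2 + 0.26*m + 2.58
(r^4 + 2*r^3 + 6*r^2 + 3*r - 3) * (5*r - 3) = 5*r^5 + 7*r^4 + 24*r^3 - 3*r^2 - 24*r + 9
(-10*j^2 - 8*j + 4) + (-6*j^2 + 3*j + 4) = -16*j^2 - 5*j + 8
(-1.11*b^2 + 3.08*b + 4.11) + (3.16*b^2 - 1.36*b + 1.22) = 2.05*b^2 + 1.72*b + 5.33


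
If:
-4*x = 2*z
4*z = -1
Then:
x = 1/8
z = -1/4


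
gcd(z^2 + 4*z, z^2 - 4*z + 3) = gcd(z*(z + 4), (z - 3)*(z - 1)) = 1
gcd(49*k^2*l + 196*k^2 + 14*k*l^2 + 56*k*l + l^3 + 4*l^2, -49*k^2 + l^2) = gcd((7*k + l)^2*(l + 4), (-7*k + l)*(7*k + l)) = 7*k + l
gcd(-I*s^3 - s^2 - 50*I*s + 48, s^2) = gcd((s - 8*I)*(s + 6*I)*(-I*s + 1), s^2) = 1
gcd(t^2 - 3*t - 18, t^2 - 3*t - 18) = t^2 - 3*t - 18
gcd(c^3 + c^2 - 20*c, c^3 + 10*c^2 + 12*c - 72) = 1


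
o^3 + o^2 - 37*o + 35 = (o - 5)*(o - 1)*(o + 7)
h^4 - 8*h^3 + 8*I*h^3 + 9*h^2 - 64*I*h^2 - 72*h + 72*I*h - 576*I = (h - 8)*(h - 3*I)*(h + 3*I)*(h + 8*I)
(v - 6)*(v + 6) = v^2 - 36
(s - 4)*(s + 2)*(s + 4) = s^3 + 2*s^2 - 16*s - 32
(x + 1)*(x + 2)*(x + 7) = x^3 + 10*x^2 + 23*x + 14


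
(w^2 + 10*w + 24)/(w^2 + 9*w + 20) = (w + 6)/(w + 5)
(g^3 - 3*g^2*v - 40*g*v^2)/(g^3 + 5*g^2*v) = (g - 8*v)/g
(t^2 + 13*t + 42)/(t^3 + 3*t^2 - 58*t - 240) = (t + 7)/(t^2 - 3*t - 40)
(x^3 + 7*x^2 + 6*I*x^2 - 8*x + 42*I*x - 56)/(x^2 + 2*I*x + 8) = (x^2 + x*(7 + 2*I) + 14*I)/(x - 2*I)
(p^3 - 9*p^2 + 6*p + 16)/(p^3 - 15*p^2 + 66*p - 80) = (p + 1)/(p - 5)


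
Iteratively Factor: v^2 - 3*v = (v)*(v - 3)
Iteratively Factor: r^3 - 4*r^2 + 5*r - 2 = (r - 1)*(r^2 - 3*r + 2) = (r - 1)^2*(r - 2)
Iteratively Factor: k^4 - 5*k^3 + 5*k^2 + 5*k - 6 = (k - 2)*(k^3 - 3*k^2 - k + 3) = (k - 2)*(k + 1)*(k^2 - 4*k + 3) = (k - 2)*(k - 1)*(k + 1)*(k - 3)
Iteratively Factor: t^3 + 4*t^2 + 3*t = (t + 3)*(t^2 + t) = t*(t + 3)*(t + 1)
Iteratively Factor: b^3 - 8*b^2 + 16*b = (b - 4)*(b^2 - 4*b) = (b - 4)^2*(b)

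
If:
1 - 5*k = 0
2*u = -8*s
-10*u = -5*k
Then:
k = 1/5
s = -1/40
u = 1/10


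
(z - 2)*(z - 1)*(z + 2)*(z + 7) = z^4 + 6*z^3 - 11*z^2 - 24*z + 28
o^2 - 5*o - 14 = (o - 7)*(o + 2)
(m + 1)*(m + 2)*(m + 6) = m^3 + 9*m^2 + 20*m + 12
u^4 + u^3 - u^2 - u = u*(u - 1)*(u + 1)^2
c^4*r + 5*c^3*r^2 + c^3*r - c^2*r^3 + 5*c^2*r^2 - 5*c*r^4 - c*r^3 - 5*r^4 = (c - r)*(c + r)*(c + 5*r)*(c*r + r)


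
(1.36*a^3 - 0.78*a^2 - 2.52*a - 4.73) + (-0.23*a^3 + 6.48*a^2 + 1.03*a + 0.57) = 1.13*a^3 + 5.7*a^2 - 1.49*a - 4.16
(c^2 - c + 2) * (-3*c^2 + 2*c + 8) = -3*c^4 + 5*c^3 - 4*c + 16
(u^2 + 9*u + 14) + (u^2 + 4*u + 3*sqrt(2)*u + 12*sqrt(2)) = 2*u^2 + 3*sqrt(2)*u + 13*u + 14 + 12*sqrt(2)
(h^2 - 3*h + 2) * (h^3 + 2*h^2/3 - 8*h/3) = h^5 - 7*h^4/3 - 8*h^3/3 + 28*h^2/3 - 16*h/3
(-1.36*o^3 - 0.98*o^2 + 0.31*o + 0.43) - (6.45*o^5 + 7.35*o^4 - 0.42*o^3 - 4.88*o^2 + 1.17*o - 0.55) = -6.45*o^5 - 7.35*o^4 - 0.94*o^3 + 3.9*o^2 - 0.86*o + 0.98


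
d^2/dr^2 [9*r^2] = 18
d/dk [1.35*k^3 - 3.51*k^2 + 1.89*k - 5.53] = 4.05*k^2 - 7.02*k + 1.89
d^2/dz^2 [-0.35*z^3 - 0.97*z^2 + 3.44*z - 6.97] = -2.1*z - 1.94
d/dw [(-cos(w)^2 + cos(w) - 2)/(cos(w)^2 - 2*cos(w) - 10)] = (sin(w)^2 - 24*cos(w) + 13)*sin(w)/(sin(w)^2 + 2*cos(w) + 9)^2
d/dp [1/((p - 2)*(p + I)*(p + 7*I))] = (-(p - 2)*(p + I) - (p - 2)*(p + 7*I) - (p + I)*(p + 7*I))/((p - 2)^2*(p + I)^2*(p + 7*I)^2)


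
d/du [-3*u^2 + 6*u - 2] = 6 - 6*u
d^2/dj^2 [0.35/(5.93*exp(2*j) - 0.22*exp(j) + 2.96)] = ((0.077 - 8.302*exp(j))*(5.93*exp(2*j) - 0.22*exp(j) + 2.96) + 0.35*(11.86*exp(j) - 0.22)*(23.72*exp(j) - 0.44)*exp(j))*exp(j)/(5.93*exp(2*j) - 0.22*exp(j) + 2.96)^3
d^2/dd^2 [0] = 0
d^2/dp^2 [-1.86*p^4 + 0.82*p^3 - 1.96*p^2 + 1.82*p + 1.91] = -22.32*p^2 + 4.92*p - 3.92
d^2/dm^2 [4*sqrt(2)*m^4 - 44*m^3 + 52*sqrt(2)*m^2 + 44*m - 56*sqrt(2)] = 48*sqrt(2)*m^2 - 264*m + 104*sqrt(2)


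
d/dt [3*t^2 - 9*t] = 6*t - 9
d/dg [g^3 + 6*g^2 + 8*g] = 3*g^2 + 12*g + 8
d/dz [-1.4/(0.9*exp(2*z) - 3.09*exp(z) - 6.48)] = (2.52*exp(z) - 4.326)*exp(z)/(-0.9*exp(2*z) + 3.09*exp(z) + 6.48)^2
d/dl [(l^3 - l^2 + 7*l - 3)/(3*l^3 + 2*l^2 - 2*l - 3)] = (5*l^4 - 46*l^3 + 6*l^2 + 18*l - 27)/(9*l^6 + 12*l^5 - 8*l^4 - 26*l^3 - 8*l^2 + 12*l + 9)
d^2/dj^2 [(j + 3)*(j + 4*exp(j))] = 4*j*exp(j) + 20*exp(j) + 2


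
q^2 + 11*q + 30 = (q + 5)*(q + 6)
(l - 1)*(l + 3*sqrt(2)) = l^2 - l + 3*sqrt(2)*l - 3*sqrt(2)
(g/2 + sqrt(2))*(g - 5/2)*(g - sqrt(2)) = g^3/2 - 5*g^2/4 + sqrt(2)*g^2/2 - 2*g - 5*sqrt(2)*g/4 + 5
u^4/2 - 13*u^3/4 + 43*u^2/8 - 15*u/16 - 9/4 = (u/2 + 1/4)*(u - 4)*(u - 3/2)^2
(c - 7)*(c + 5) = c^2 - 2*c - 35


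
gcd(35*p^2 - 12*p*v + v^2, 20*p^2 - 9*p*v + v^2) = 5*p - v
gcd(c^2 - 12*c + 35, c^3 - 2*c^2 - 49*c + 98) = c - 7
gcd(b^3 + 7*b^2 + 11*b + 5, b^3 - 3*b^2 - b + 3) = b + 1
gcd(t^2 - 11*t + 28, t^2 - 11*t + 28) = t^2 - 11*t + 28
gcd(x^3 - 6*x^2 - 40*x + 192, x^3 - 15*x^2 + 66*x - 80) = x - 8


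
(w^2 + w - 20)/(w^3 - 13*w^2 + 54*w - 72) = (w + 5)/(w^2 - 9*w + 18)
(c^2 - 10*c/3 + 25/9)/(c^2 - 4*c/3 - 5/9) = (3*c - 5)/(3*c + 1)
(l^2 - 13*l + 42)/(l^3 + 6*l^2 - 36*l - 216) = (l - 7)/(l^2 + 12*l + 36)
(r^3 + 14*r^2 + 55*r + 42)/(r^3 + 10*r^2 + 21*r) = (r^2 + 7*r + 6)/(r*(r + 3))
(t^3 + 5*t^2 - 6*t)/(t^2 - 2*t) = (t^2 + 5*t - 6)/(t - 2)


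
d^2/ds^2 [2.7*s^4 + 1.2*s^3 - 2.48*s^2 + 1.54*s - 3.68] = 32.4*s^2 + 7.2*s - 4.96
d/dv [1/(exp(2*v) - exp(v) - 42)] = (1 - 2*exp(v))*exp(v)/(-exp(2*v) + exp(v) + 42)^2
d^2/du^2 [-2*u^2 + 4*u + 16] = -4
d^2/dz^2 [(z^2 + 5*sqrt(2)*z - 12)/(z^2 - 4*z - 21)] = 2*(4*z^3 + 5*sqrt(2)*z^3 + 27*z^2 + 144*z + 315*sqrt(2)*z - 420*sqrt(2) - 3)/(z^6 - 12*z^5 - 15*z^4 + 440*z^3 + 315*z^2 - 5292*z - 9261)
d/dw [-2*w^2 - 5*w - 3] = -4*w - 5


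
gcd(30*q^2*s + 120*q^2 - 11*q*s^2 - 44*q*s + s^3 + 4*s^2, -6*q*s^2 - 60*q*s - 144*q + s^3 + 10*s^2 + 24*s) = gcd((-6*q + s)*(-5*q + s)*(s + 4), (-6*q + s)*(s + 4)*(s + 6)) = 6*q*s + 24*q - s^2 - 4*s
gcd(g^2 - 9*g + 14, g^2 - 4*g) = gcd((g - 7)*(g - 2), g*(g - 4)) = 1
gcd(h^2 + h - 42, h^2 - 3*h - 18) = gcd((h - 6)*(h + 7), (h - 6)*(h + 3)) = h - 6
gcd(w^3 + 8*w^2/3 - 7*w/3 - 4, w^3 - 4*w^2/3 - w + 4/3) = w^2 - w/3 - 4/3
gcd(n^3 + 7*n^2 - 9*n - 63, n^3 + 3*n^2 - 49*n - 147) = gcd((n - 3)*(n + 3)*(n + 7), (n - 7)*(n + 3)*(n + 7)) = n^2 + 10*n + 21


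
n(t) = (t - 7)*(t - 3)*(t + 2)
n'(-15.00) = 916.00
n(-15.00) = -5148.00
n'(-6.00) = 205.00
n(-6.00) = -468.00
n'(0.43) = -5.33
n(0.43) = 41.03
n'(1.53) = -16.46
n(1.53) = 28.38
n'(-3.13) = 80.47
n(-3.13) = -70.17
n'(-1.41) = 29.52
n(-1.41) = 21.88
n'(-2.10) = 47.83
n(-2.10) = -4.64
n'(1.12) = -13.16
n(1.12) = 34.49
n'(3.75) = -16.81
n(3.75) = -14.02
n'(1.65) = -17.23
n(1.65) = 26.36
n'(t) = (t - 7)*(t - 3) + (t - 7)*(t + 2) + (t - 3)*(t + 2)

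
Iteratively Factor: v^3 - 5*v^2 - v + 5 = (v + 1)*(v^2 - 6*v + 5) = (v - 1)*(v + 1)*(v - 5)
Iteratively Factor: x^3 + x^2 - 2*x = (x)*(x^2 + x - 2) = x*(x - 1)*(x + 2)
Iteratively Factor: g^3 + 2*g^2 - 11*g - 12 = (g + 1)*(g^2 + g - 12) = (g + 1)*(g + 4)*(g - 3)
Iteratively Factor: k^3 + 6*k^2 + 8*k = (k + 4)*(k^2 + 2*k) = k*(k + 4)*(k + 2)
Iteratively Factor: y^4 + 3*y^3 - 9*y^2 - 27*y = (y + 3)*(y^3 - 9*y) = y*(y + 3)*(y^2 - 9) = y*(y - 3)*(y + 3)*(y + 3)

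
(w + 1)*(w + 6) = w^2 + 7*w + 6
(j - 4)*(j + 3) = j^2 - j - 12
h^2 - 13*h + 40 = (h - 8)*(h - 5)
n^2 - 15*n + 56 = (n - 8)*(n - 7)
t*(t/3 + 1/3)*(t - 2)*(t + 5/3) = t^4/3 + 2*t^3/9 - 11*t^2/9 - 10*t/9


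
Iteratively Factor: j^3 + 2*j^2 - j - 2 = (j + 1)*(j^2 + j - 2) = (j - 1)*(j + 1)*(j + 2)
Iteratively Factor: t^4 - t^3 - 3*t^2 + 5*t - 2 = (t - 1)*(t^3 - 3*t + 2) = (t - 1)^2*(t^2 + t - 2) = (t - 1)^3*(t + 2)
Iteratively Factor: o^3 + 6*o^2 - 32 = (o + 4)*(o^2 + 2*o - 8) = (o - 2)*(o + 4)*(o + 4)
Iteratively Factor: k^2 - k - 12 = (k + 3)*(k - 4)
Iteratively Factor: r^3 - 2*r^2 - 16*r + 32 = (r + 4)*(r^2 - 6*r + 8) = (r - 4)*(r + 4)*(r - 2)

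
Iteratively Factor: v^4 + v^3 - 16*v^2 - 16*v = (v)*(v^3 + v^2 - 16*v - 16) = v*(v + 4)*(v^2 - 3*v - 4) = v*(v - 4)*(v + 4)*(v + 1)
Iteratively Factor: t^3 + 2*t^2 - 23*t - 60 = (t + 3)*(t^2 - t - 20) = (t - 5)*(t + 3)*(t + 4)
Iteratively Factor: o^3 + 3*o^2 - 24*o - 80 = (o + 4)*(o^2 - o - 20) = (o - 5)*(o + 4)*(o + 4)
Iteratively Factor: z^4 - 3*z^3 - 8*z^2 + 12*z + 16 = (z + 1)*(z^3 - 4*z^2 - 4*z + 16) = (z + 1)*(z + 2)*(z^2 - 6*z + 8) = (z - 4)*(z + 1)*(z + 2)*(z - 2)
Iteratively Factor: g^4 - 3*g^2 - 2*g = (g)*(g^3 - 3*g - 2) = g*(g + 1)*(g^2 - g - 2) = g*(g - 2)*(g + 1)*(g + 1)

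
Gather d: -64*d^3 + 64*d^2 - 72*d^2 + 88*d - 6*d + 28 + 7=-64*d^3 - 8*d^2 + 82*d + 35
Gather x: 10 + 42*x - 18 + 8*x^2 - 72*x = 8*x^2 - 30*x - 8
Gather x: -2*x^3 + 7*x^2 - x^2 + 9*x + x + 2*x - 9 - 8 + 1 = -2*x^3 + 6*x^2 + 12*x - 16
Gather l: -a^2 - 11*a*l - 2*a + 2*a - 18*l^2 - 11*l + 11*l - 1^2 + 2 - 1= -a^2 - 11*a*l - 18*l^2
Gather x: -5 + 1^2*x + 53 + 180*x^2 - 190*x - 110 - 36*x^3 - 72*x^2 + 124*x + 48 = -36*x^3 + 108*x^2 - 65*x - 14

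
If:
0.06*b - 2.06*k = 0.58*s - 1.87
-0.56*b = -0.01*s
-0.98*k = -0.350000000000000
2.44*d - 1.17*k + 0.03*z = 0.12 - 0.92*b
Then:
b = 0.03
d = 0.207241352159233 - 0.0122950819672131*z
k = 0.36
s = 1.96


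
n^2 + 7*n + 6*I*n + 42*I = (n + 7)*(n + 6*I)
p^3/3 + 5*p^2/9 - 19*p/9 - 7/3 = (p/3 + 1)*(p - 7/3)*(p + 1)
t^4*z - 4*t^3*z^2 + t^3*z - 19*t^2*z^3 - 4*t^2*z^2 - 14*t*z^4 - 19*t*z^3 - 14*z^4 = (t - 7*z)*(t + z)*(t + 2*z)*(t*z + z)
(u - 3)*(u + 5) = u^2 + 2*u - 15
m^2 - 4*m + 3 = (m - 3)*(m - 1)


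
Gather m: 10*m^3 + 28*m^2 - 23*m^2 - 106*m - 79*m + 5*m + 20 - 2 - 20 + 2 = 10*m^3 + 5*m^2 - 180*m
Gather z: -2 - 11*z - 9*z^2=-9*z^2 - 11*z - 2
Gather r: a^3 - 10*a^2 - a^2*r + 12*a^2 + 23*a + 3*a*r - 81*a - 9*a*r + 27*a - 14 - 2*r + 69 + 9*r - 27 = a^3 + 2*a^2 - 31*a + r*(-a^2 - 6*a + 7) + 28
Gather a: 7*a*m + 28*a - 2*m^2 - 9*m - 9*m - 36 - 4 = a*(7*m + 28) - 2*m^2 - 18*m - 40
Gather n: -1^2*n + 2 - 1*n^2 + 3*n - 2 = -n^2 + 2*n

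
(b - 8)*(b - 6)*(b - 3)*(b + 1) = b^4 - 16*b^3 + 73*b^2 - 54*b - 144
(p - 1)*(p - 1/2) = p^2 - 3*p/2 + 1/2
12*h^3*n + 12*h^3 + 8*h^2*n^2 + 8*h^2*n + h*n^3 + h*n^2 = (2*h + n)*(6*h + n)*(h*n + h)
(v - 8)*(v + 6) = v^2 - 2*v - 48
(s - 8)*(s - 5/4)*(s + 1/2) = s^3 - 35*s^2/4 + 43*s/8 + 5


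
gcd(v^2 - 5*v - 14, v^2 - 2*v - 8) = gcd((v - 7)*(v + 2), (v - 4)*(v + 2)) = v + 2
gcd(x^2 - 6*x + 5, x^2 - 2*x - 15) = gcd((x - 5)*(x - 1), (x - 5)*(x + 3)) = x - 5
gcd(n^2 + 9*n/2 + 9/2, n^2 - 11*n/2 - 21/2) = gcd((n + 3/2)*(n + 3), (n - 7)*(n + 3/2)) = n + 3/2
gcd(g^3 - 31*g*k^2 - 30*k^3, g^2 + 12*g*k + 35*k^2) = g + 5*k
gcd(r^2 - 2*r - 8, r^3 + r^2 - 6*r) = 1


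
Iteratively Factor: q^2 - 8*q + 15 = (q - 5)*(q - 3)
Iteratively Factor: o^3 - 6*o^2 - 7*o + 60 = (o - 5)*(o^2 - o - 12) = (o - 5)*(o + 3)*(o - 4)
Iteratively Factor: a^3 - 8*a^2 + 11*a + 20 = (a + 1)*(a^2 - 9*a + 20) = (a - 4)*(a + 1)*(a - 5)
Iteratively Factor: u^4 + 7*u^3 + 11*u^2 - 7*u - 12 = (u + 1)*(u^3 + 6*u^2 + 5*u - 12) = (u - 1)*(u + 1)*(u^2 + 7*u + 12) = (u - 1)*(u + 1)*(u + 3)*(u + 4)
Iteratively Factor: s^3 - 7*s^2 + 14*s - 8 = (s - 4)*(s^2 - 3*s + 2) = (s - 4)*(s - 1)*(s - 2)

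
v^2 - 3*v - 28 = (v - 7)*(v + 4)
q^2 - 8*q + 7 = (q - 7)*(q - 1)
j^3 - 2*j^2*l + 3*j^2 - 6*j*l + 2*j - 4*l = (j + 1)*(j + 2)*(j - 2*l)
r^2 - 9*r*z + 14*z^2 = (r - 7*z)*(r - 2*z)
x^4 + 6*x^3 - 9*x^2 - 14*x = x*(x - 2)*(x + 1)*(x + 7)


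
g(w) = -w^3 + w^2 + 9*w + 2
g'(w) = -3*w^2 + 2*w + 9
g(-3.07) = 12.73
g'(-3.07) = -25.41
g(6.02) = -125.75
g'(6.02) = -87.68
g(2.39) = 15.57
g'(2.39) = -3.36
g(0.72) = 8.63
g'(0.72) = 8.88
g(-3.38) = 21.62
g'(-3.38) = -32.03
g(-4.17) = 54.37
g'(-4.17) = -51.51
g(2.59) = 14.64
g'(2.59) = -5.94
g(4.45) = -26.27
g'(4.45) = -41.51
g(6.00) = -124.00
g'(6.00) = -87.00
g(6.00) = -124.00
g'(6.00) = -87.00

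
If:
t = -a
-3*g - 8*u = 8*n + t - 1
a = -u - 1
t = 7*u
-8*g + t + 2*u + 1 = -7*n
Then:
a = -7/6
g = 19/170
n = -39/170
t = 7/6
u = 1/6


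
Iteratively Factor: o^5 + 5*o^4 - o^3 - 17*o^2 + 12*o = (o - 1)*(o^4 + 6*o^3 + 5*o^2 - 12*o) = (o - 1)*(o + 4)*(o^3 + 2*o^2 - 3*o) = (o - 1)^2*(o + 4)*(o^2 + 3*o) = (o - 1)^2*(o + 3)*(o + 4)*(o)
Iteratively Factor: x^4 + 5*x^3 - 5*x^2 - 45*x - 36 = (x + 4)*(x^3 + x^2 - 9*x - 9) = (x + 1)*(x + 4)*(x^2 - 9) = (x + 1)*(x + 3)*(x + 4)*(x - 3)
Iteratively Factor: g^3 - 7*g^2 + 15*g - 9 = (g - 1)*(g^2 - 6*g + 9) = (g - 3)*(g - 1)*(g - 3)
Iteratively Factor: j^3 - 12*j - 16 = (j - 4)*(j^2 + 4*j + 4) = (j - 4)*(j + 2)*(j + 2)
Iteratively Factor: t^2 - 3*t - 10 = (t + 2)*(t - 5)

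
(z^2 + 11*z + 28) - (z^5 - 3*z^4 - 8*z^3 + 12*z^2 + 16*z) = -z^5 + 3*z^4 + 8*z^3 - 11*z^2 - 5*z + 28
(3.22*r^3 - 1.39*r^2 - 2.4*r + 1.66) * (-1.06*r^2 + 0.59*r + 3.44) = -3.4132*r^5 + 3.3732*r^4 + 12.8007*r^3 - 7.9572*r^2 - 7.2766*r + 5.7104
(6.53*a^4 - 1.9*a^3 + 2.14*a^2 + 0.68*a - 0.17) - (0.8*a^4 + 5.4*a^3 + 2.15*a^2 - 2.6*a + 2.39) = 5.73*a^4 - 7.3*a^3 - 0.00999999999999979*a^2 + 3.28*a - 2.56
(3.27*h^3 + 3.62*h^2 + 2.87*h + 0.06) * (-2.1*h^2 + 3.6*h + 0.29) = -6.867*h^5 + 4.17*h^4 + 7.9533*h^3 + 11.2558*h^2 + 1.0483*h + 0.0174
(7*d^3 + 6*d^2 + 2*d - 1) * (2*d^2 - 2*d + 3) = 14*d^5 - 2*d^4 + 13*d^3 + 12*d^2 + 8*d - 3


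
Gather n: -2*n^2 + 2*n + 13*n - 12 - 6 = -2*n^2 + 15*n - 18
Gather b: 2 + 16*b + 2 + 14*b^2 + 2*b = 14*b^2 + 18*b + 4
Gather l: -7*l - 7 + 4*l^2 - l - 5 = 4*l^2 - 8*l - 12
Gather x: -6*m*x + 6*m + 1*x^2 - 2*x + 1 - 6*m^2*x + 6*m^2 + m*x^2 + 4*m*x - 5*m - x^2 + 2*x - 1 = 6*m^2 + m*x^2 + m + x*(-6*m^2 - 2*m)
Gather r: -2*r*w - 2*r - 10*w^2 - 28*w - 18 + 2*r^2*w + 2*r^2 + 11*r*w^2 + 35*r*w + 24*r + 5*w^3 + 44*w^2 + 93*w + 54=r^2*(2*w + 2) + r*(11*w^2 + 33*w + 22) + 5*w^3 + 34*w^2 + 65*w + 36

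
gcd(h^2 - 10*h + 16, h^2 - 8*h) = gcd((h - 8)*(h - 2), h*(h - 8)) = h - 8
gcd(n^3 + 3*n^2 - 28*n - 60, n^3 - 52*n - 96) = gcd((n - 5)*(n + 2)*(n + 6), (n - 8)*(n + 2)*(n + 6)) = n^2 + 8*n + 12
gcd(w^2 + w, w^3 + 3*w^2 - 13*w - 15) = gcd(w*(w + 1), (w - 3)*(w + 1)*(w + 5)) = w + 1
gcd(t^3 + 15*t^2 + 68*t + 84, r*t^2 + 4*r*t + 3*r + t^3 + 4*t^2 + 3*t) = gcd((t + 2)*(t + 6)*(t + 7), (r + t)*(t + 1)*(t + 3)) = 1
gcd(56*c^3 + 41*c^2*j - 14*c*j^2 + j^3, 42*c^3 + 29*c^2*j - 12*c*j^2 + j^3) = 7*c^2 + 6*c*j - j^2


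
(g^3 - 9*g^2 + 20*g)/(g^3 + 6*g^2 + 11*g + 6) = g*(g^2 - 9*g + 20)/(g^3 + 6*g^2 + 11*g + 6)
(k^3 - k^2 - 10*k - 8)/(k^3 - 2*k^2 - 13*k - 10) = (k - 4)/(k - 5)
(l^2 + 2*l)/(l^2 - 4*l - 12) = l/(l - 6)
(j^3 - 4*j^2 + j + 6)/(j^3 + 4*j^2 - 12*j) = (j^2 - 2*j - 3)/(j*(j + 6))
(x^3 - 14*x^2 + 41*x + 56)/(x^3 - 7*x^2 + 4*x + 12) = (x^2 - 15*x + 56)/(x^2 - 8*x + 12)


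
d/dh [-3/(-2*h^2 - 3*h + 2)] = 3*(-4*h - 3)/(2*h^2 + 3*h - 2)^2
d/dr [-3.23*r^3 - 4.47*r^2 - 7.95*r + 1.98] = -9.69*r^2 - 8.94*r - 7.95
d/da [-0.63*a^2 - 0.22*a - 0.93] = -1.26*a - 0.22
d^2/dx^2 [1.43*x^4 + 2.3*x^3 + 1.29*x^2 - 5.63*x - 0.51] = 17.16*x^2 + 13.8*x + 2.58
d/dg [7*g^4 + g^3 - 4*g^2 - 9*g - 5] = 28*g^3 + 3*g^2 - 8*g - 9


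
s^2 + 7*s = s*(s + 7)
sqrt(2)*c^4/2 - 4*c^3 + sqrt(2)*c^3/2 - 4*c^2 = c^2*(c - 4*sqrt(2))*(sqrt(2)*c/2 + sqrt(2)/2)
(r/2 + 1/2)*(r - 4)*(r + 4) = r^3/2 + r^2/2 - 8*r - 8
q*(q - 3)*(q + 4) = q^3 + q^2 - 12*q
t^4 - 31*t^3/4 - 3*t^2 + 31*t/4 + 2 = (t - 8)*(t - 1)*(t + 1/4)*(t + 1)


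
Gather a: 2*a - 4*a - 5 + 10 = 5 - 2*a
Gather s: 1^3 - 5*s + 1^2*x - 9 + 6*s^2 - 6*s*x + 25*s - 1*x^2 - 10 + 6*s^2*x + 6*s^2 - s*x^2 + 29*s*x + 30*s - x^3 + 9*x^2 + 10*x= s^2*(6*x + 12) + s*(-x^2 + 23*x + 50) - x^3 + 8*x^2 + 11*x - 18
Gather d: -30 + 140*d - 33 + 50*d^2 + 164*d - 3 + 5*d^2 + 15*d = 55*d^2 + 319*d - 66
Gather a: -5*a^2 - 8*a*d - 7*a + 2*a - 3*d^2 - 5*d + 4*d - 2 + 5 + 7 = -5*a^2 + a*(-8*d - 5) - 3*d^2 - d + 10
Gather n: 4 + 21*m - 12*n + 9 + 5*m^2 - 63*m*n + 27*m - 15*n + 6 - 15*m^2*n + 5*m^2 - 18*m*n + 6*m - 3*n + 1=10*m^2 + 54*m + n*(-15*m^2 - 81*m - 30) + 20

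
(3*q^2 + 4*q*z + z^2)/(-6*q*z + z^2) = (3*q^2 + 4*q*z + z^2)/(z*(-6*q + z))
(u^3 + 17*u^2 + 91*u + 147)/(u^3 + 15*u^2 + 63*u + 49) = (u + 3)/(u + 1)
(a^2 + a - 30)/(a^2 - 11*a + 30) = (a + 6)/(a - 6)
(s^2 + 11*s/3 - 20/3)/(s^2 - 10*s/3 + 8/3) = (s + 5)/(s - 2)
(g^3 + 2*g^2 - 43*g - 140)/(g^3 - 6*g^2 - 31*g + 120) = (g^2 - 3*g - 28)/(g^2 - 11*g + 24)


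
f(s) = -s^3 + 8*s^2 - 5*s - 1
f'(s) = -3*s^2 + 16*s - 5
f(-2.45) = 73.98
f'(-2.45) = -62.21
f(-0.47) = 3.22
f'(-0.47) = -13.18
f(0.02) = -1.10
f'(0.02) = -4.68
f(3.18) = 31.84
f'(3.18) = 15.54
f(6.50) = 29.88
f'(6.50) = -27.75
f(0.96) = 0.69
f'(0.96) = 7.60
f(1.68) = 8.44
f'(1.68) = 13.41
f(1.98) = 12.70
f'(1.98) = 14.92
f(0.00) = -1.00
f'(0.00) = -5.00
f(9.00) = -127.00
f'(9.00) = -104.00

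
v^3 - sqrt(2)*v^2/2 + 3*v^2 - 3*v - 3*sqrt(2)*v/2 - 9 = (v + 3)*(v - 3*sqrt(2)/2)*(v + sqrt(2))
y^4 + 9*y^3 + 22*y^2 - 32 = (y - 1)*(y + 2)*(y + 4)^2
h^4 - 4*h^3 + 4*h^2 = h^2*(h - 2)^2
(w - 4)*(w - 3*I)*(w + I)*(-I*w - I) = -I*w^4 - 2*w^3 + 3*I*w^3 + 6*w^2 + I*w^2 + 8*w + 9*I*w + 12*I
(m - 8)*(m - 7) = m^2 - 15*m + 56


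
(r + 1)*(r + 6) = r^2 + 7*r + 6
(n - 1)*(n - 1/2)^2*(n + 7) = n^4 + 5*n^3 - 51*n^2/4 + 17*n/2 - 7/4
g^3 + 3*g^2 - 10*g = g*(g - 2)*(g + 5)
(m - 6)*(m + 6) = m^2 - 36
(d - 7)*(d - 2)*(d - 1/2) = d^3 - 19*d^2/2 + 37*d/2 - 7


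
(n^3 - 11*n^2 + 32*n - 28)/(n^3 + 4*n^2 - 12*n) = (n^2 - 9*n + 14)/(n*(n + 6))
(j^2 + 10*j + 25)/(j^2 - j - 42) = (j^2 + 10*j + 25)/(j^2 - j - 42)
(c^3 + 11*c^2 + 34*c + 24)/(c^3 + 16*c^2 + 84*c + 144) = (c + 1)/(c + 6)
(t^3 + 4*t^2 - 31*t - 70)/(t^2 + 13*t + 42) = (t^2 - 3*t - 10)/(t + 6)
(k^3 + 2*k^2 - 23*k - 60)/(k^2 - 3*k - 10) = (k^2 + 7*k + 12)/(k + 2)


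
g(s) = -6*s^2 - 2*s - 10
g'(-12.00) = 142.00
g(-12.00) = -850.00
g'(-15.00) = 178.00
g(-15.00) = -1330.00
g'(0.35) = -6.20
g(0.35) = -11.44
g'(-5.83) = 67.96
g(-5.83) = -202.27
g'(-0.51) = 4.12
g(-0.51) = -10.54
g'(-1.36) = 14.32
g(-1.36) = -18.38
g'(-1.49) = 15.88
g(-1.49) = -20.34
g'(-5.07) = 58.84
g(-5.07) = -154.09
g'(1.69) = -22.28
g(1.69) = -30.52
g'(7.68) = -94.16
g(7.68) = -379.25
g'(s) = -12*s - 2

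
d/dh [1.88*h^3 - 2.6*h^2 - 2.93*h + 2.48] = 5.64*h^2 - 5.2*h - 2.93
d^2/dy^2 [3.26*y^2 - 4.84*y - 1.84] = 6.52000000000000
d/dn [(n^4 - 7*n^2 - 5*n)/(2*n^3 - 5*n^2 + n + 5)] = (n*(6*n^2 - 10*n + 1)*(-n^3 + 7*n + 5) + (4*n^3 - 14*n - 5)*(2*n^3 - 5*n^2 + n + 5))/(2*n^3 - 5*n^2 + n + 5)^2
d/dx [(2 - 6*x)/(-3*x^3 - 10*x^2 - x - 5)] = 2*(-18*x^3 - 21*x^2 + 20*x + 16)/(9*x^6 + 60*x^5 + 106*x^4 + 50*x^3 + 101*x^2 + 10*x + 25)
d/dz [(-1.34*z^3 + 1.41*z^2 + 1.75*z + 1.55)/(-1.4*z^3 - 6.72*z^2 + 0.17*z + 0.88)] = (8.88178419700125e-16*z^5 + 10.9788*z^4 + 4.4444*z^3 + 14.9721*z^2 + 23.3136*z + 1.2765)/(1.96*z^6 + 18.816*z^5 + 44.6824*z^4 - 4.7488*z^3 - 11.7983*z^2 + 0.2992*z + 0.7744)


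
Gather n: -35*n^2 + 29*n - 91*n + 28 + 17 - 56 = -35*n^2 - 62*n - 11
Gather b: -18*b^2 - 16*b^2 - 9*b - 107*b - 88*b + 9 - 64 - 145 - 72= -34*b^2 - 204*b - 272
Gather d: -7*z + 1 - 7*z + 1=2 - 14*z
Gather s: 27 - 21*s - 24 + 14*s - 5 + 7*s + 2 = 0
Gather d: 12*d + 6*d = 18*d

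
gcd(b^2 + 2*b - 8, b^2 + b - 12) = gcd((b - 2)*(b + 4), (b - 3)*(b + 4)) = b + 4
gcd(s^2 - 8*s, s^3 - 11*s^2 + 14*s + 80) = s - 8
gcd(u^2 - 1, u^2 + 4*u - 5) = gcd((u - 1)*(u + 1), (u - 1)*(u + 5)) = u - 1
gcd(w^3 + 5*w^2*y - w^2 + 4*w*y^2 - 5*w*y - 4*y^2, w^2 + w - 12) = 1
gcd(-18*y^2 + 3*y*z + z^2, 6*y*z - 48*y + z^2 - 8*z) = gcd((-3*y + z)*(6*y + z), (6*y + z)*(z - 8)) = 6*y + z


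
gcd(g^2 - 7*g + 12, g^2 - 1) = 1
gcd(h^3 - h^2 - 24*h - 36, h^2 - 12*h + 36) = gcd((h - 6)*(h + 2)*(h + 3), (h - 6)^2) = h - 6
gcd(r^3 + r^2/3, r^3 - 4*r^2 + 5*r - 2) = 1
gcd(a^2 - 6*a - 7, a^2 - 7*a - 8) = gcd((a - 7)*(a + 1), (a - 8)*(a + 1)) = a + 1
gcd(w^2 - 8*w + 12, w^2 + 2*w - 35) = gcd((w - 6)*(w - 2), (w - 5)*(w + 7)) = 1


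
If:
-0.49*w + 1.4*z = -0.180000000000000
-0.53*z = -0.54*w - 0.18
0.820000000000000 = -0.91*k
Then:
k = -0.90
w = -0.70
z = -0.37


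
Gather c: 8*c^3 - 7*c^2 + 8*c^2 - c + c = 8*c^3 + c^2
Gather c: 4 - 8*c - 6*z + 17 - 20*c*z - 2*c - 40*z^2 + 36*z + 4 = c*(-20*z - 10) - 40*z^2 + 30*z + 25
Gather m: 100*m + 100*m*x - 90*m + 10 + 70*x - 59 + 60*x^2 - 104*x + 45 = m*(100*x + 10) + 60*x^2 - 34*x - 4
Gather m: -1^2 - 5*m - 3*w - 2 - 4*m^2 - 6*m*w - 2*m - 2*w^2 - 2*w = -4*m^2 + m*(-6*w - 7) - 2*w^2 - 5*w - 3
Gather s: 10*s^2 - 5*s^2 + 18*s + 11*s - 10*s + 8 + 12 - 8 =5*s^2 + 19*s + 12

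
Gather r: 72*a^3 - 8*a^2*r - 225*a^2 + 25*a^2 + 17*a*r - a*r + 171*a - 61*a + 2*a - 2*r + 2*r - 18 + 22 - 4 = 72*a^3 - 200*a^2 + 112*a + r*(-8*a^2 + 16*a)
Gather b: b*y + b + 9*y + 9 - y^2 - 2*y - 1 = b*(y + 1) - y^2 + 7*y + 8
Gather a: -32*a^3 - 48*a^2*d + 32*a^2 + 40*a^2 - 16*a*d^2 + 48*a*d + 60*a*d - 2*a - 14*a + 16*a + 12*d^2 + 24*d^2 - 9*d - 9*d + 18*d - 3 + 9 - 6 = -32*a^3 + a^2*(72 - 48*d) + a*(-16*d^2 + 108*d) + 36*d^2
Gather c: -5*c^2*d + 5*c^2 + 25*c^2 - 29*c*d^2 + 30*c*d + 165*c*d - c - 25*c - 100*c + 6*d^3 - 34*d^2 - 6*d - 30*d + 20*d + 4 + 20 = c^2*(30 - 5*d) + c*(-29*d^2 + 195*d - 126) + 6*d^3 - 34*d^2 - 16*d + 24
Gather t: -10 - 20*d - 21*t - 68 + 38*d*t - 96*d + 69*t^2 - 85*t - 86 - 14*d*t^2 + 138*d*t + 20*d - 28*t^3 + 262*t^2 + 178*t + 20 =-96*d - 28*t^3 + t^2*(331 - 14*d) + t*(176*d + 72) - 144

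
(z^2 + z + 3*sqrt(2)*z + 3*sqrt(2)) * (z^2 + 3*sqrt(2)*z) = z^4 + z^3 + 6*sqrt(2)*z^3 + 6*sqrt(2)*z^2 + 18*z^2 + 18*z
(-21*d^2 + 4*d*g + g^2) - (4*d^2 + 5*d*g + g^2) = -25*d^2 - d*g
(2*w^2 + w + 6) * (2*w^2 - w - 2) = 4*w^4 + 7*w^2 - 8*w - 12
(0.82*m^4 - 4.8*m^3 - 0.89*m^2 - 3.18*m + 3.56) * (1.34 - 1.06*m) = -0.8692*m^5 + 6.1868*m^4 - 5.4886*m^3 + 2.1782*m^2 - 8.0348*m + 4.7704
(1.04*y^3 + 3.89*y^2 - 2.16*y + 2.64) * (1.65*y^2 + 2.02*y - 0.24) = 1.716*y^5 + 8.5193*y^4 + 4.0442*y^3 - 0.9408*y^2 + 5.8512*y - 0.6336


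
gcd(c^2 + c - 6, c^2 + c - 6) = c^2 + c - 6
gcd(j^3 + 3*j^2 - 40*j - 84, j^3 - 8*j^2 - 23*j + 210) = j - 6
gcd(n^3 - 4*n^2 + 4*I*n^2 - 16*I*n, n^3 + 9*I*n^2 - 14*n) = n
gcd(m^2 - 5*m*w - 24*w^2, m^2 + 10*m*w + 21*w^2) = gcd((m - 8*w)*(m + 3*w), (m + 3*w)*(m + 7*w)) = m + 3*w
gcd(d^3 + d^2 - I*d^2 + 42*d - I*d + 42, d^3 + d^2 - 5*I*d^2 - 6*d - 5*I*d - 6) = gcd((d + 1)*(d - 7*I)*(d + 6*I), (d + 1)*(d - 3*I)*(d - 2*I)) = d + 1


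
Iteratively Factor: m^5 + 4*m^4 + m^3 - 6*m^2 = (m - 1)*(m^4 + 5*m^3 + 6*m^2) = m*(m - 1)*(m^3 + 5*m^2 + 6*m) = m^2*(m - 1)*(m^2 + 5*m + 6) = m^2*(m - 1)*(m + 2)*(m + 3)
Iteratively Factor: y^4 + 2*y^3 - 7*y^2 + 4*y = (y - 1)*(y^3 + 3*y^2 - 4*y) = y*(y - 1)*(y^2 + 3*y - 4) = y*(y - 1)^2*(y + 4)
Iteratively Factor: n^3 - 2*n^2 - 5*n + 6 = (n - 3)*(n^2 + n - 2) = (n - 3)*(n - 1)*(n + 2)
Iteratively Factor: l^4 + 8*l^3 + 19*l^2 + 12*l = (l + 3)*(l^3 + 5*l^2 + 4*l) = (l + 3)*(l + 4)*(l^2 + l) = (l + 1)*(l + 3)*(l + 4)*(l)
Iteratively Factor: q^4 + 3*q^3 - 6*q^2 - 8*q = (q)*(q^3 + 3*q^2 - 6*q - 8) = q*(q + 1)*(q^2 + 2*q - 8) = q*(q + 1)*(q + 4)*(q - 2)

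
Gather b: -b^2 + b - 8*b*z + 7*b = -b^2 + b*(8 - 8*z)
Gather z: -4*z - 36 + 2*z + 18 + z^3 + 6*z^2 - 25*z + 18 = z^3 + 6*z^2 - 27*z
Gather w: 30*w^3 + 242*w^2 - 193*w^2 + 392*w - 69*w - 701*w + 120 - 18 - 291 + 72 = 30*w^3 + 49*w^2 - 378*w - 117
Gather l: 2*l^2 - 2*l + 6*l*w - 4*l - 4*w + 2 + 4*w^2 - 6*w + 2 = 2*l^2 + l*(6*w - 6) + 4*w^2 - 10*w + 4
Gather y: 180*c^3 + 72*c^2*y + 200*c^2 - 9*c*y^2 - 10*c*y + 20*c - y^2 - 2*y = 180*c^3 + 200*c^2 + 20*c + y^2*(-9*c - 1) + y*(72*c^2 - 10*c - 2)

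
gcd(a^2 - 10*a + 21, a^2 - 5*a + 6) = a - 3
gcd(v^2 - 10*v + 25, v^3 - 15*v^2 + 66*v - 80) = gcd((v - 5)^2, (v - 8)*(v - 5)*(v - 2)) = v - 5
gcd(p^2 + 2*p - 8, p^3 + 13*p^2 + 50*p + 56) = p + 4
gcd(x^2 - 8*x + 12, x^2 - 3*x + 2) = x - 2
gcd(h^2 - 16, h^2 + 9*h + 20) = h + 4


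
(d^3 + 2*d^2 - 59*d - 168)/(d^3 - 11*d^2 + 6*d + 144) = (d + 7)/(d - 6)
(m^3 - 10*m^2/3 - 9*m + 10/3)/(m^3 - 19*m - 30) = (m - 1/3)/(m + 3)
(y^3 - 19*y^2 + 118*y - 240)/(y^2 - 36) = (y^2 - 13*y + 40)/(y + 6)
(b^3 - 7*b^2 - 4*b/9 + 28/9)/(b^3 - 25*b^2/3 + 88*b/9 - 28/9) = (3*b + 2)/(3*b - 2)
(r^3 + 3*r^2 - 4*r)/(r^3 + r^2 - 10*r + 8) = r/(r - 2)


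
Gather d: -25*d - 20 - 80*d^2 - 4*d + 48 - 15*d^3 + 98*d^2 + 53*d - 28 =-15*d^3 + 18*d^2 + 24*d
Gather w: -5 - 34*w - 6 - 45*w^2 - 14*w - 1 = -45*w^2 - 48*w - 12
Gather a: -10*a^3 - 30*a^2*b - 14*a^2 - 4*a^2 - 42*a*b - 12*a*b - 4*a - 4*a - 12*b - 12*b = -10*a^3 + a^2*(-30*b - 18) + a*(-54*b - 8) - 24*b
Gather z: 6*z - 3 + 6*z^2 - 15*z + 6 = 6*z^2 - 9*z + 3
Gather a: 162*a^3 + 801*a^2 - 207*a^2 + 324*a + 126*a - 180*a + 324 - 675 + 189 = 162*a^3 + 594*a^2 + 270*a - 162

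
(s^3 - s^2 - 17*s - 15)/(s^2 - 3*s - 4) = (s^2 - 2*s - 15)/(s - 4)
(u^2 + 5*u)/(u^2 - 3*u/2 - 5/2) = 2*u*(u + 5)/(2*u^2 - 3*u - 5)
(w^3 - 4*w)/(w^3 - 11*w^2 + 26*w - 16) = w*(w + 2)/(w^2 - 9*w + 8)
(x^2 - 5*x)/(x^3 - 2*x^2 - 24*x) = (5 - x)/(-x^2 + 2*x + 24)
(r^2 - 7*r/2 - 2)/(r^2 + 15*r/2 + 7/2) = (r - 4)/(r + 7)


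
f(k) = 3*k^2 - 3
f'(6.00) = 36.00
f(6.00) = 105.00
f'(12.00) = 72.00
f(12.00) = 429.00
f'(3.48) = 20.88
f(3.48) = 33.33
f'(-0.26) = -1.56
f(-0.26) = -2.80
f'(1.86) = 11.16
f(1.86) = 7.38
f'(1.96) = 11.76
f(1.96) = 8.52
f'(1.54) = 9.24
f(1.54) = 4.11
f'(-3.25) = -19.50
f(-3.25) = 28.69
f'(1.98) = 11.88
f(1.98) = 8.76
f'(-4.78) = -28.68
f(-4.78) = 65.55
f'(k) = 6*k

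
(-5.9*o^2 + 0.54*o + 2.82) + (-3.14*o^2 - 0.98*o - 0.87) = -9.04*o^2 - 0.44*o + 1.95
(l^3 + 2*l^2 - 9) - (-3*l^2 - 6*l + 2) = l^3 + 5*l^2 + 6*l - 11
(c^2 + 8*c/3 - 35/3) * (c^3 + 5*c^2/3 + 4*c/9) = c^5 + 13*c^4/3 - 61*c^3/9 - 493*c^2/27 - 140*c/27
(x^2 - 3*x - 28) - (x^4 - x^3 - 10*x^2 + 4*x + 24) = -x^4 + x^3 + 11*x^2 - 7*x - 52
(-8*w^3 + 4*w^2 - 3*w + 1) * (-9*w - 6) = 72*w^4 + 12*w^3 + 3*w^2 + 9*w - 6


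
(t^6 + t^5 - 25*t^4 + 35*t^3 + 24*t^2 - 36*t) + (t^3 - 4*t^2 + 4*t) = t^6 + t^5 - 25*t^4 + 36*t^3 + 20*t^2 - 32*t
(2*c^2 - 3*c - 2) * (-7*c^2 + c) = -14*c^4 + 23*c^3 + 11*c^2 - 2*c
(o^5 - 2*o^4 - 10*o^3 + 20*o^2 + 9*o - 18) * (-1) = -o^5 + 2*o^4 + 10*o^3 - 20*o^2 - 9*o + 18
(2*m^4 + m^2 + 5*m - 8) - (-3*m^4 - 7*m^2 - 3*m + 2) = 5*m^4 + 8*m^2 + 8*m - 10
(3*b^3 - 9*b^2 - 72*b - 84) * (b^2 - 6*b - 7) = 3*b^5 - 27*b^4 - 39*b^3 + 411*b^2 + 1008*b + 588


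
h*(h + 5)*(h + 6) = h^3 + 11*h^2 + 30*h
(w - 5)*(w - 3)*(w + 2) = w^3 - 6*w^2 - w + 30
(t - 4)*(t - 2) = t^2 - 6*t + 8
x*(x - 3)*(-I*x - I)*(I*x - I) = x^4 - 3*x^3 - x^2 + 3*x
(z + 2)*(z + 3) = z^2 + 5*z + 6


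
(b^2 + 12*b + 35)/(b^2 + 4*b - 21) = (b + 5)/(b - 3)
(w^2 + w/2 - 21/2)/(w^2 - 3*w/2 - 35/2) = (w - 3)/(w - 5)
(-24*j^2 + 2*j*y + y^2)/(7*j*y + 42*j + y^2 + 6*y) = (-24*j^2 + 2*j*y + y^2)/(7*j*y + 42*j + y^2 + 6*y)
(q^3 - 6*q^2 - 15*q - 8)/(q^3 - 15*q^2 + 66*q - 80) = (q^2 + 2*q + 1)/(q^2 - 7*q + 10)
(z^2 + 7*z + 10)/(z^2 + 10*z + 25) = (z + 2)/(z + 5)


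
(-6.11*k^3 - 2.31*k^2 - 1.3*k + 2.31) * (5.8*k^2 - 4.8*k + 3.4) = -35.438*k^5 + 15.93*k^4 - 17.226*k^3 + 11.784*k^2 - 15.508*k + 7.854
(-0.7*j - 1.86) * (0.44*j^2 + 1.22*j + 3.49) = -0.308*j^3 - 1.6724*j^2 - 4.7122*j - 6.4914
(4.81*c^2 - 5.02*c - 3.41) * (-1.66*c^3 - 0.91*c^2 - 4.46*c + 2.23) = -7.9846*c^5 + 3.9561*c^4 - 11.2238*c^3 + 36.2186*c^2 + 4.014*c - 7.6043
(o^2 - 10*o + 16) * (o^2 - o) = o^4 - 11*o^3 + 26*o^2 - 16*o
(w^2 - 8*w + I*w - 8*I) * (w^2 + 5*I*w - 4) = w^4 - 8*w^3 + 6*I*w^3 - 9*w^2 - 48*I*w^2 + 72*w - 4*I*w + 32*I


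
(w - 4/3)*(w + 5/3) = w^2 + w/3 - 20/9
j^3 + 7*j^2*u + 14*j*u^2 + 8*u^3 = (j + u)*(j + 2*u)*(j + 4*u)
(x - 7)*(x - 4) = x^2 - 11*x + 28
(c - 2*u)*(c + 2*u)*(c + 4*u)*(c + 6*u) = c^4 + 10*c^3*u + 20*c^2*u^2 - 40*c*u^3 - 96*u^4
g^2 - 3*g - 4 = (g - 4)*(g + 1)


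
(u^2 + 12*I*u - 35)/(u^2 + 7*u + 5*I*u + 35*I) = (u + 7*I)/(u + 7)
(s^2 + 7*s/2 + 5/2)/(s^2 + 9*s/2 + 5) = (s + 1)/(s + 2)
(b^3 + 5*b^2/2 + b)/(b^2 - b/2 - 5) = b*(2*b + 1)/(2*b - 5)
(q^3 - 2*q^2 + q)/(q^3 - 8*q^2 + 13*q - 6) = q/(q - 6)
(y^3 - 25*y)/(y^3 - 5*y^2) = (y + 5)/y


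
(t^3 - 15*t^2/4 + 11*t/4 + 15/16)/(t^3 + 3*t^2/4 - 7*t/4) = (16*t^3 - 60*t^2 + 44*t + 15)/(4*t*(4*t^2 + 3*t - 7))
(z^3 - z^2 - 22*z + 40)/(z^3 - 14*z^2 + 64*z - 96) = (z^2 + 3*z - 10)/(z^2 - 10*z + 24)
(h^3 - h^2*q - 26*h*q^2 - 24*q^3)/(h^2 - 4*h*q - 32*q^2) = (-h^2 + 5*h*q + 6*q^2)/(-h + 8*q)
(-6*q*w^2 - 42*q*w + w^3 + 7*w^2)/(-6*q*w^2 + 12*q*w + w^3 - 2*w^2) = (w + 7)/(w - 2)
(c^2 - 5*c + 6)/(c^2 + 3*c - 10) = (c - 3)/(c + 5)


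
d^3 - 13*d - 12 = (d - 4)*(d + 1)*(d + 3)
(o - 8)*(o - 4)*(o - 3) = o^3 - 15*o^2 + 68*o - 96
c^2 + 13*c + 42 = (c + 6)*(c + 7)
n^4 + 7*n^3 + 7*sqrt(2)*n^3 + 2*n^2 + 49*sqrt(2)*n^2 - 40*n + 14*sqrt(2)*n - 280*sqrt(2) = (n - 2)*(n + 4)*(n + 5)*(n + 7*sqrt(2))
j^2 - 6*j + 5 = (j - 5)*(j - 1)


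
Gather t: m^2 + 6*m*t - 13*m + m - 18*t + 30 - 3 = m^2 - 12*m + t*(6*m - 18) + 27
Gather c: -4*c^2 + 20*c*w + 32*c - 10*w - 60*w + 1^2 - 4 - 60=-4*c^2 + c*(20*w + 32) - 70*w - 63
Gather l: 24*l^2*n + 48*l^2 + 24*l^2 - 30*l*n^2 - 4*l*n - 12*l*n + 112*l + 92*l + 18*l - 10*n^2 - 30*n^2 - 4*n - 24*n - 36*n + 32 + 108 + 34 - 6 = l^2*(24*n + 72) + l*(-30*n^2 - 16*n + 222) - 40*n^2 - 64*n + 168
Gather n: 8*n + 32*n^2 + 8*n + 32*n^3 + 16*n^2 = 32*n^3 + 48*n^2 + 16*n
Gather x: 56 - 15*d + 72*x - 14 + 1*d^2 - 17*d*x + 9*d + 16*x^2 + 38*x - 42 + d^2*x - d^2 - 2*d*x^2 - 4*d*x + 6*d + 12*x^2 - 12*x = x^2*(28 - 2*d) + x*(d^2 - 21*d + 98)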